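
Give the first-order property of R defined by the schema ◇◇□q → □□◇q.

This is a Sahlqvist (Geach-type) schema ◇^2□^1q → □^2◇^1q.
Minimal-valuation argument: fix x; take any y with xR^2y and any z with xR^2z. Set V(q) to the set of worlds R-reachable from y in exactly 1 step. Then □^1q holds at y, so the antecedent holds at x; validity forces ◇^1q at z, giving a w with zR^1w and yR^1w.
First-order correspondent: ∀x ∀y ∀z ((xR²y ∧ xR²z) → ∃w (yRw ∧ zRw)).

∀x ∀y ∀z ((xR²y ∧ xR²z) → ∃w (yRw ∧ zRw))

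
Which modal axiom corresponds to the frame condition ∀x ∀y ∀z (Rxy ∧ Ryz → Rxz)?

□s → □□s

The condition is transitivity. The 4 schema □s → □□s defines it.
Suppose □s→□□s is valid. Take Rxy, Ryz and set V(s)={w : Rxw}. Then □s at x, so □□s at x, so □s at y, so s at z, i.e. Rxz.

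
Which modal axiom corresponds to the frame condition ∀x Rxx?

□r → r

A defining formula is □r → r (the T axiom).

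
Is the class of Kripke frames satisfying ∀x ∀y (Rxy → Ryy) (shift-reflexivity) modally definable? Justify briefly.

This is a Sahlqvist condition; the T□ axiom □(□q → q) defines it.
Suppose □(□q→q) is valid. Take Rxy and set V(q)={w : Ryw}. Then at y, □q holds; since □(□q→q) at x, □q→q at y, so q at y, i.e. Ryy.

Yes, by □(□q → q)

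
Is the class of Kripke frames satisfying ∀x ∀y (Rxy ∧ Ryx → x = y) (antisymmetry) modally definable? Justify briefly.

Not modally definable

Modal frame validity is preserved under surjective bounded morphisms.
The 8-cycle (worlds 0,1,2,3,4,5,6,7 with 0→1→2→3→4→5→6→7→0) is antisymmetric. Sending even-indexed worlds to s and odd-indexed worlds to t is a surjective bounded morphism onto the two-world frame with s↔t, which is not antisymmetric.
So the class is not modally definable.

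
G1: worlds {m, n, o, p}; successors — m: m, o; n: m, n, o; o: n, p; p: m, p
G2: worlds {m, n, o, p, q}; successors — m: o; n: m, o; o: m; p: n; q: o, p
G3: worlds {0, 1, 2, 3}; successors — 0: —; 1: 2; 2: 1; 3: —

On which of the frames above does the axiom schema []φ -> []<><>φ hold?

G1, G3

The schema corresponds to a generalized confluence (Geach) condition: forall x forall z (xRz -> exists w (xRw & z R^2 w)).
G1: satisfies the condition.
G2: fails — pRn but no w with pRw and nR²w.
G3: satisfies the condition.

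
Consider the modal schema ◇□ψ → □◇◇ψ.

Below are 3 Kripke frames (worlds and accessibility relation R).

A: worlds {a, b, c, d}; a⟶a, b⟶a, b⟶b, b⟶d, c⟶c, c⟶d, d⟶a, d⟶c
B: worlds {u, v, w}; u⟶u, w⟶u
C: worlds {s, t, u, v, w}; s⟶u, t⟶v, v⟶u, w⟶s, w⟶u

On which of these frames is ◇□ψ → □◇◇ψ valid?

This is the axiom for a generalized confluence (Geach) condition; its first-order frame correspondent is ∀x ∀y ∀z ((xRy ∧ xRz) → ∃w (yRw ∧ zR²w)).
A: fails — dRc, dRa but no w with cRw and aR²w.
B: ✓.
C: fails — sRu, sRu but no w* with uRw* and uR²w*.

B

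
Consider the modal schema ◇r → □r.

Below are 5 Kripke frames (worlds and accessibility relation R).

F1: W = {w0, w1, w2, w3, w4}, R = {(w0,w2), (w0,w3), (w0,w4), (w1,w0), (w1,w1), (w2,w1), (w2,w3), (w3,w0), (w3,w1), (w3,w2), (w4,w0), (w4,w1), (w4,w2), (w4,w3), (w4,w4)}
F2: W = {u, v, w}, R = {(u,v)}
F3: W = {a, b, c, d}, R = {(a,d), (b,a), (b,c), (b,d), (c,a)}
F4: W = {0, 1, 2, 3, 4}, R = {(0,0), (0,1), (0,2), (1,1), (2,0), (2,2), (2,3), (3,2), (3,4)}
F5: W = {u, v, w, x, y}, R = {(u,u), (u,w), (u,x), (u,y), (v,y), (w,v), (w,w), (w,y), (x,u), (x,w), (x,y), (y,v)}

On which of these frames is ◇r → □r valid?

F2

The schema corresponds to partial functionality: ∀x ∀y ∀z (Rxy ∧ Rxz → y = z).
F1: fails — w0 sees both w2 and w3.
F2: condition met.
F3: fails — b sees both a and c.
F4: fails — 0 sees both 0 and 1.
F5: fails — u sees both u and w.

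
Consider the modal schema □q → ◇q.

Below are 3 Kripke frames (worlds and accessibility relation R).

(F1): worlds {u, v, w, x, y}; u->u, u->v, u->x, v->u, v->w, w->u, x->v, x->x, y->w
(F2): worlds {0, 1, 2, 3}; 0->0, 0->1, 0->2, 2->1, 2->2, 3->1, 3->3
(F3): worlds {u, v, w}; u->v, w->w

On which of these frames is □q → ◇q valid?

(F1)

The schema corresponds to seriality: ∀x ∃y Rxy.
(F1): ✓.
(F2): fails — world 1 has no successor.
(F3): fails — world v has no successor.
Valid on: (F1).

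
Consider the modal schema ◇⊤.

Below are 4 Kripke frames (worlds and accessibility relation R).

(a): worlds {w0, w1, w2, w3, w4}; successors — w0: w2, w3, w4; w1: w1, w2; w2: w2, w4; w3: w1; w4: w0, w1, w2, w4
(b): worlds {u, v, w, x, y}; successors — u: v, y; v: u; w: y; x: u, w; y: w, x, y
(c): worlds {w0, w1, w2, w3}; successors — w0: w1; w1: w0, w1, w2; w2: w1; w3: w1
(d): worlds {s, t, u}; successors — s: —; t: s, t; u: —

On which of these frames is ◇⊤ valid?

(a), (b), (c)

This is the axiom for seriality; its first-order frame correspondent is ∀x ∃y Rxy.
(a): condition met.
(b): condition met.
(c): condition met.
(d): fails — world s has no successor.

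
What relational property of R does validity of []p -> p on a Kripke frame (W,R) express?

Suppose □p→p is valid. At any x set V(p)={w : Rxw}. Then □p holds at x, so p holds at x, i.e. Rxx.

Reflexivity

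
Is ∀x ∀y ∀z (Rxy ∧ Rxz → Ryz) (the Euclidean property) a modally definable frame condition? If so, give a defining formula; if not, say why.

This is a Sahlqvist condition; the 5 axiom ◇r → □◇r defines it.
Suppose ◇r→□◇r is valid. Take Rxy, Rxz and set V(r)={y}. Then ◇r at x, so □◇r at x, so ◇r at z, so some w with Rzw has r; w=y, i.e. Rzy. By symmetry of the argument, Ryz.

Yes, by ◇r → □◇r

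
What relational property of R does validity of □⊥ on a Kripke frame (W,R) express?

□⊥ is valid iff no world has any successor (otherwise □⊥ fails at any world with one).
Conversely, any frame satisfying ∀x ∀y ¬Rxy validates the schema.
Frame condition: ∀x ∀y ¬Rxy.

emptiness of R: ∀x ∀y ¬Rxy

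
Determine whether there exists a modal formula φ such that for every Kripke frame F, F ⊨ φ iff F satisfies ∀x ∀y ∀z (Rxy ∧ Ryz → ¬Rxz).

Any modally definable frame class is closed under surjective bounded morphisms.
The 3-cycle (worlds w0,w1,w2 with w0→w1→w2→w0) is intransitive. Mapping every world to a single reflexive point • is a surjective bounded morphism; the reflexive point is not intransitive (R••∧R•• but R••).
Hence intransitivity is not modally definable.

No — not modally definable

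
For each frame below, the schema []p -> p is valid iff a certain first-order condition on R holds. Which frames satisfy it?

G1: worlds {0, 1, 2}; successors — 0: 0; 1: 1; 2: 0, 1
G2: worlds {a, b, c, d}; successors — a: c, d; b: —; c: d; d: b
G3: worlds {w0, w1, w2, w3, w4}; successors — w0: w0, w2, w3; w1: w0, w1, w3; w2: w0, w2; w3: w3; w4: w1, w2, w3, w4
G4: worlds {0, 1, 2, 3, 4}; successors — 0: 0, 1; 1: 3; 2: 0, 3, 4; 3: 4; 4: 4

The schema corresponds to reflexivity: forall x Rxx.
G1: fails — world 2 does not see itself.
G2: fails — world a does not see itself.
G3: ✓.
G4: fails — world 1 does not see itself.

G3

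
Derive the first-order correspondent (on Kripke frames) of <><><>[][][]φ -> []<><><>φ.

forall x forall y forall z ((x R^3 y & xRz) -> exists w (y R^3 w & z R^3 w))

This is a Sahlqvist (Geach-type) schema ◇^3□^3φ → □^1◇^3φ.
First-order correspondent: forall x forall y forall z ((x R^3 y & xRz) -> exists w (y R^3 w & z R^3 w)).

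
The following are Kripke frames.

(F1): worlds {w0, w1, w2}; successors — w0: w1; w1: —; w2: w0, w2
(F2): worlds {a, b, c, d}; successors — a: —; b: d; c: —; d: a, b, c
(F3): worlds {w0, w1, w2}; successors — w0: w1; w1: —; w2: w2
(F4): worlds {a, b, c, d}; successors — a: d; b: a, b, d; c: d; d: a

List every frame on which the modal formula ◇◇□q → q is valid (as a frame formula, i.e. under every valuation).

(F3)

This is the axiom for a generalized confluence (Geach) condition; its first-order frame correspondent is ∀x ∀y (xR²y → ∃w (yRw ∧ x = w)).
(F1): fails — w2R²w0 but no w with w0Rw and w2=w.
(F2): fails — bR²a but no w with aRw and b=w.
(F3): satisfies the condition.
(F4): fails — aR²a but no w with aRw and a=w.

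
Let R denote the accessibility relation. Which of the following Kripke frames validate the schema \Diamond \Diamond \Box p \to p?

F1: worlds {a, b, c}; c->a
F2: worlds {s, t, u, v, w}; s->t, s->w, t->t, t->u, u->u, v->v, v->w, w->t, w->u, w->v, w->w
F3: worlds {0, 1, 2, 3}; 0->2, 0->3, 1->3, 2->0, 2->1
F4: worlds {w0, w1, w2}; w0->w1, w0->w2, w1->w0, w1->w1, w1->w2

Frame correspondent (Sahlqvist): \forall x \forall y (x R^2 y \to \exists w (yRw \wedge x = w)) — i.e. a generalized confluence (Geach) condition.
F1: ✓.
F2: fails — sR²t but no w* with tRw* and s=w*.
F3: fails — 0R²0 but no w with 0Rw and 0=w.
F4: fails — w0R²w0 but no w with w0Rw and w0=w.
Valid on: F1.

F1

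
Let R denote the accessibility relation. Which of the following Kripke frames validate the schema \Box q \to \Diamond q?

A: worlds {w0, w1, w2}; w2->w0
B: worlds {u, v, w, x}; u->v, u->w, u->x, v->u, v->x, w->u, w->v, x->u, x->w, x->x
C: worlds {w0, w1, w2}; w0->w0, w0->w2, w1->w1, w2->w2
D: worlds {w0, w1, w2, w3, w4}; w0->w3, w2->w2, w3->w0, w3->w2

This is the axiom for seriality; its first-order frame correspondent is \forall x \exists y Rxy.
A: fails — world w0 has no successor.
B: ✓.
C: ✓.
D: fails — world w1 has no successor.
Valid on: B, C.

B, C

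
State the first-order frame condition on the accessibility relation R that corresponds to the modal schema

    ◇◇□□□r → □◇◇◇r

∀x ∀y ∀z ((xR²y ∧ xRz) → ∃w (yR³w ∧ zR³w))

This is a Sahlqvist (Geach-type) schema ◇^2□^3r → □^1◇^3r.
Minimal-valuation argument: fix x; take any y with xR^2y and any z with xR^1z. Set V(r) to the set of worlds R-reachable from y in exactly 3 steps. Then □^3r holds at y, so the antecedent holds at x; validity forces ◇^3r at z, giving a w with zR^3w and yR^3w.
First-order correspondent: ∀x ∀y ∀z ((xR²y ∧ xRz) → ∃w (yR³w ∧ zR³w)).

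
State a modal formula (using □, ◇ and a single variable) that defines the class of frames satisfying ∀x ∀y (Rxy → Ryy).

The condition is shift-reflexivity. The T□ schema □(□p → p) defines it.
Suppose □(□p→p) is valid. Take Rxy and set V(p)={w : Ryw}. Then at y, □p holds; since □(□p→p) at x, □p→p at y, so p at y, i.e. Ryy.

□(□p → p)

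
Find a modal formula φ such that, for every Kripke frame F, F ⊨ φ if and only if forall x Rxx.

□p → p

This is reflexivity; the standard corresponding axiom is T: □p → p.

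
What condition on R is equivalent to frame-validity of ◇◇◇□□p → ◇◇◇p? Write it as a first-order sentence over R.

This is a Sahlqvist (Geach-type) schema ◇^3□^2p → □^0◇^3p.
Minimal-valuation argument: fix x; take any y with xR^3y and any z with xR^0z. Set V(p) to the set of worlds R-reachable from y in exactly 2 steps. Then □^2p holds at y, so the antecedent holds at x; validity forces ◇^3p at z, giving a w with zR^3w and yR^2w.
First-order correspondent: ∀x ∀y (xR³y → ∃w (yR²w ∧ xR³w)).

∀x ∀y (xR³y → ∃w (yR²w ∧ xR³w))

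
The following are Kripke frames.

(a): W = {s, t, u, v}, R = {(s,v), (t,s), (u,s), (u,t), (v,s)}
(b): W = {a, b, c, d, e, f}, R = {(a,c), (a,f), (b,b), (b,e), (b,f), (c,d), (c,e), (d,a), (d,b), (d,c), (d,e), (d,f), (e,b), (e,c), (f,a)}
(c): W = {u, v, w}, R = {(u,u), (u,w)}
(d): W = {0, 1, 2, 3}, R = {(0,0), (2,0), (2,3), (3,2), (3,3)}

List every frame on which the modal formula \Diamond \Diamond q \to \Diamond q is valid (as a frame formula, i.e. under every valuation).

The schema corresponds to transitivity: \forall x \forall y \forall z (Rxy \wedge Ryz \to Rxz).
(a): fails — Rus and Rsv but not Ruv.
(b): fails — Rcd and Rdc but not Rcc.
(c): satisfies the condition.
(d): fails — R32 and R20 but not R30.
Valid on: (c).

(c)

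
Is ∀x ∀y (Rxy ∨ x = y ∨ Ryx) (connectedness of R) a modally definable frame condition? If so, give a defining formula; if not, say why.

No — not modally definable

Modal frame validity is preserved under disjoint unions.
Take 4 disjoint single-world reflexive frames: each is trivially connected, but their disjoint union has 4 worlds with no edge between distinct components, so it is not connected.
Hence connectedness of R is not modally definable.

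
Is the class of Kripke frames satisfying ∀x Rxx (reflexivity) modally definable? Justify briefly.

Yes: it is reflexivity, defined by the T schema □q → q.
Suppose □q→q is valid. At any x set V(q)={w : Rxw}. Then □q holds at x, so q holds at x, i.e. Rxx.

Yes — defined by □q → q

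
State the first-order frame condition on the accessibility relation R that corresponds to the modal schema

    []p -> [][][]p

This is a Sahlqvist (Geach-type) schema ◇^0□^1p → □^3◇^0p.
Minimal-valuation argument: fix x; take any y with xR^0y and any z with xR^3z. Set V(p) to the set of worlds R-reachable from y in exactly 1 step. Then □^1p holds at y, so the antecedent holds at x; validity forces ◇^0p at z, giving a w with zR^0w and yR^1w.
First-order correspondent: forall x forall z (x R^3 z -> exists w (xRw & z = w)).

forall x forall z (x R^3 z -> exists w (xRw & z = w))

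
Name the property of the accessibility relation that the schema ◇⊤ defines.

◇⊤ holds at w iff w has a successor, so frame-validity of ◇⊤ is exactly seriality. Equivalently via □r → ◇r:
Suppose □r→◇r is valid. At any x set V(r)=W. Then □r at x, so ◇r at x, so x has a successor.
Conversely, any frame satisfying ∀x ∃y Rxy validates the schema.
Frame condition: ∀x ∃y Rxy.

Seriality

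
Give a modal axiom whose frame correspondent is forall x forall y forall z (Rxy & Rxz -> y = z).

The condition is partial functionality. The CD schema ◇ψ → □ψ defines it.
Suppose ◇ψ→□ψ is valid. Take Rxy, Rxz and set V(ψ)={y}. Then ◇ψ at x, so □ψ at x, so ψ at z, i.e. z=y.

◇ψ → □ψ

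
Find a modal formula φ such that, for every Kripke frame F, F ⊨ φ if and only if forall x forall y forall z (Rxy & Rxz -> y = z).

◇r → □r

A defining formula is ◇r → □r (the CD axiom).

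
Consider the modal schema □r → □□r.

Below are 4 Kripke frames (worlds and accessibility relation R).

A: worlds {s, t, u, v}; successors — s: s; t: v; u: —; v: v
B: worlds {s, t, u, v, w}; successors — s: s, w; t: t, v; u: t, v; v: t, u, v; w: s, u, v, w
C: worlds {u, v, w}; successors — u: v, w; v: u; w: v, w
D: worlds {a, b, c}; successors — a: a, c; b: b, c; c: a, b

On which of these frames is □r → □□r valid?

Frame correspondent (Sahlqvist): ∀x ∀y ∀z (Rxy ∧ Ryz → Rxz) — i.e. transitivity.
A: satisfies the condition.
B: fails — Ruv and Rvu but not Ruu.
C: fails — Ruv and Rvu but not Ruu.
D: fails — Rbc and Rca but not Rba.

A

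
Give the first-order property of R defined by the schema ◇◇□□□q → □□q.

∀x ∀y ∀z ((xR²y ∧ xR²z) → ∃w (yR³w ∧ z = w))

This is a Sahlqvist (Geach-type) schema ◇^2□^3q → □^2◇^0q.
Minimal-valuation argument: fix x; take any y with xR^2y and any z with xR^2z. Set V(q) to the set of worlds R-reachable from y in exactly 3 steps. Then □^3q holds at y, so the antecedent holds at x; validity forces ◇^0q at z, giving a w with zR^0w and yR^3w.
First-order correspondent: ∀x ∀y ∀z ((xR²y ∧ xR²z) → ∃w (yR³w ∧ z = w)).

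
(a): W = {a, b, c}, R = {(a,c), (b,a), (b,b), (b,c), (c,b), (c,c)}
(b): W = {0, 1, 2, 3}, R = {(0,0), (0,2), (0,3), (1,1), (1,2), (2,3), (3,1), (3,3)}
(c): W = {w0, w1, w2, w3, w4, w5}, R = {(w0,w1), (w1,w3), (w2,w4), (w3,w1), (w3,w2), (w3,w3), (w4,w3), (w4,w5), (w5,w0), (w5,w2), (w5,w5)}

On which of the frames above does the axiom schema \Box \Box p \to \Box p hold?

The schema corresponds to density: \forall x \forall y (Rxy \to \exists z (Rxz \wedge Rzy)).
(a): ✓.
(b): ✓.
(c): fails — Rw2w4 but no z with Rw2z and Rzw4.
Valid on: (a), (b).

(a), (b)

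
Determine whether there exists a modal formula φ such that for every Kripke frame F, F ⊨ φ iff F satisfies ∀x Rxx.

Yes — defined by □r → r

Yes: it is reflexivity, defined by the T schema □r → r.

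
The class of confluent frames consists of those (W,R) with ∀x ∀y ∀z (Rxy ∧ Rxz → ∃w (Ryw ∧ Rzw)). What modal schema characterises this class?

This is convergence; the standard corresponding axiom is .2: ◇□p → □◇p.
Suppose ◇□p→□◇p is valid. Take Rxy, Rxz and set V(p)={w : Ryw}. Then □p at y so ◇□p at x, so □◇p at x, so ◇p at z, giving w with Rzw and Ryw.

◇□p → □◇p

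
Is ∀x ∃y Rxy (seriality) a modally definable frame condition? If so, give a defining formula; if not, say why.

Yes — defined by □r → ◇r

Yes: it is seriality, defined by the D schema □r → ◇r.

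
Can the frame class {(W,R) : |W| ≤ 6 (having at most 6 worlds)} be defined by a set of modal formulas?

Not modally definable

If a class were modally definable it would be closed under disjoint unions (Goldblatt–Thomason).
Any modal formula valid on each of 7 disjoint one-world frames is valid on their disjoint union (validity is preserved under disjoint unions). Each one-world frame has |W|=1≤6, but the union has |W|=7.
Hence having at most 6 worlds is not modally definable.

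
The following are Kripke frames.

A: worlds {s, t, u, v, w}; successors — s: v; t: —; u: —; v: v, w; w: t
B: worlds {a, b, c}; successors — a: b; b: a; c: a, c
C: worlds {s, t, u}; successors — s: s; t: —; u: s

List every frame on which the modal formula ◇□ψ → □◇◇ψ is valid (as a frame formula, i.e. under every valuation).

This is the axiom for a generalized confluence (Geach) condition; its first-order frame correspondent is ∀x ∀y ∀z ((xRy ∧ xRz) → ∃w (yRw ∧ zR²w)).
A: fails — vRv, vRw but no w* with vRw* and wR²w*.
B: fails — aRb, aRb but no w with bRw and bR²w.
C: ✓.

C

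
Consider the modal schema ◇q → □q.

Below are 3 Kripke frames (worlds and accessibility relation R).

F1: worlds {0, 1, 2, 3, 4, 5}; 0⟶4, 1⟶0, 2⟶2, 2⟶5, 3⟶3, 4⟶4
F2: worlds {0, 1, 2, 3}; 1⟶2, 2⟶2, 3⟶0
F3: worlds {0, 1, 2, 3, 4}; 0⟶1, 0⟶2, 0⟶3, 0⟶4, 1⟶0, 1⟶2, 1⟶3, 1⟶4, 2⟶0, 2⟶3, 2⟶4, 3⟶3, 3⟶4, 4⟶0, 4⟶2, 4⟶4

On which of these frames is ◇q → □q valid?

F2

Frame correspondent (Sahlqvist): ∀x ∀y ∀z (Rxy ∧ Rxz → y = z) — i.e. partial functionality.
F1: fails — 2 sees both 2 and 5.
F2: satisfies the condition.
F3: fails — 0 sees both 1 and 2.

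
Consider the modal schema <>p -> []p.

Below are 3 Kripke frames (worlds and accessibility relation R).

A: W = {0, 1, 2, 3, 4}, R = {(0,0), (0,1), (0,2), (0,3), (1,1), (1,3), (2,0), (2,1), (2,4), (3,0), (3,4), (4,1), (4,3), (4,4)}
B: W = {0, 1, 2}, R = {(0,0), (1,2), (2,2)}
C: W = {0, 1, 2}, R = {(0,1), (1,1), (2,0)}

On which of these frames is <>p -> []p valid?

This is the axiom for partial functionality; its first-order frame correspondent is forall x forall y forall z (Rxy & Rxz -> y = z).
A: fails — 0 sees both 0 and 1.
B: condition met.
C: condition met.

B, C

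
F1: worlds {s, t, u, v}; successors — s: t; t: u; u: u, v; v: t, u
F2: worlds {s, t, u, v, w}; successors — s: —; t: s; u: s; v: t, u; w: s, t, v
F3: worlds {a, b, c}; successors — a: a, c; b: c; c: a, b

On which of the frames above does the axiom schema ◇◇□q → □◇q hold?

F1

The schema corresponds to a generalized confluence (Geach) condition: ∀x ∀y ∀z ((xR²y ∧ xRz) → ∃w (yRw ∧ zRw)).
F1: holds.
F2: fails — vR²s, vRt but no w* with sRw* and tRw*.
F3: fails — aR²b, aRc but no w with bRw and cRw.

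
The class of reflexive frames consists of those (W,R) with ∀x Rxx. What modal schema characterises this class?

□p → p

This is reflexivity; the standard corresponding axiom is T: □p → p.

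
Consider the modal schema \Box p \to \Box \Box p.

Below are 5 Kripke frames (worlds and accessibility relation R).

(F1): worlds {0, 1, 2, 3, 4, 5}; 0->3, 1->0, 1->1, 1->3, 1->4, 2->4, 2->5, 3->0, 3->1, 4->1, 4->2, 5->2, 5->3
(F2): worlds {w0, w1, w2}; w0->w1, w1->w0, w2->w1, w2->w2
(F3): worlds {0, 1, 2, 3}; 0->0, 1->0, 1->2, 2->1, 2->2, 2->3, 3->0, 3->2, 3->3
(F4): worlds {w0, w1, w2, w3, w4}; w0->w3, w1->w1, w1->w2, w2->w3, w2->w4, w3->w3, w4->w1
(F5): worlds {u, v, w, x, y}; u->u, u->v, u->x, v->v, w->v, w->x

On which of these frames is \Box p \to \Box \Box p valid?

This is the axiom for transitivity; its first-order frame correspondent is \forall x \forall y \forall z (Rxy \wedge Ryz \to Rxz).
(F1): fails — R31 and R14 but not R34.
(F2): fails — Rw0w1 and Rw1w0 but not Rw0w0.
(F3): fails — R32 and R21 but not R31.
(F4): fails — Rw1w2 and Rw2w4 but not Rw1w4.
(F5): holds.

(F5)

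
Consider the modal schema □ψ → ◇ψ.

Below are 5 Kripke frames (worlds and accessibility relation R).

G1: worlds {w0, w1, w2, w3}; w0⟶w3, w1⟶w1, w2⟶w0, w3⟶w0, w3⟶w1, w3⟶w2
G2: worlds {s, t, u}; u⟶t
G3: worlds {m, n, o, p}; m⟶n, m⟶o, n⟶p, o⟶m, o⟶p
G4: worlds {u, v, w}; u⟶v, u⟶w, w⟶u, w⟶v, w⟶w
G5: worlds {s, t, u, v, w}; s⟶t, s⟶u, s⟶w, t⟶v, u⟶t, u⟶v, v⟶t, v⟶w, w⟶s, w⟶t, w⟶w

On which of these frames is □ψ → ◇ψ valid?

This is the axiom for seriality; its first-order frame correspondent is ∀x ∃y Rxy.
G1: condition met.
G2: fails — world s has no successor.
G3: fails — world p has no successor.
G4: fails — world v has no successor.
G5: condition met.
Valid on: G1, G5.

G1, G5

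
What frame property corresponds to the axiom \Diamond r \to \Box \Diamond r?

This schema is the 5 axiom.
It corresponds to the Euclidean property: \forall x \forall y \forall z (Rxy \wedge Rxz \to Ryz).

the Euclidean property: \forall x \forall y \forall z (Rxy \wedge Rxz \to Ryz)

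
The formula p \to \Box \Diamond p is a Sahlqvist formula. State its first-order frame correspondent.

symmetry

This is the B axiom.
Its frame correspondent is symmetry — \forall x \forall y (Rxy \to Ryx).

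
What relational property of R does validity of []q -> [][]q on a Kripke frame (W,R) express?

This schema is the 4 axiom.
Its frame correspondent is transitivity — forall x forall y forall z (Rxy & Ryz -> Rxz).

Transitivity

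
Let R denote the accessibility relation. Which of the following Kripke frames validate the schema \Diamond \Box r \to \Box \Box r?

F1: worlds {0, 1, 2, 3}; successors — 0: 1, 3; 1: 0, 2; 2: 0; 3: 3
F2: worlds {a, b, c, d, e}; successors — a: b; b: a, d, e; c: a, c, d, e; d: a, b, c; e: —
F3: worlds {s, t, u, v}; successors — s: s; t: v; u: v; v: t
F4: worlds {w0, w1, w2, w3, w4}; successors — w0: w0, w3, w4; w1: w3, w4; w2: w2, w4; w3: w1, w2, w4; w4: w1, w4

F3

This is the axiom for a generalized confluence (Geach) condition; its first-order frame correspondent is \forall x \forall y \forall z ((xRy \wedge x R^2 z) \to \exists w (yRw \wedge z = w)).
F1: fails — 0R1, 0R²3 but no w with 1Rw and 3=w.
F2: fails — bRa, bR²a but no w with aRw and a=w.
F3: satisfies the condition.
F4: fails — w0Rw0, w0R²w1 but no w with w0Rw and w1=w.
Valid on: F3.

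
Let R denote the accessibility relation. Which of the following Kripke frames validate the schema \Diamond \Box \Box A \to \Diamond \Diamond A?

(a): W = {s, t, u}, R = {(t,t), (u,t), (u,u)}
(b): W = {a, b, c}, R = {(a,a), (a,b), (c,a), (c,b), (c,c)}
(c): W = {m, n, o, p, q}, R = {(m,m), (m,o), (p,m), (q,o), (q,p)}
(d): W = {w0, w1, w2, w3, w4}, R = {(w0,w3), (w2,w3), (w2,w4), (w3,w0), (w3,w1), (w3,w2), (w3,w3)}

(a)

This is the axiom for a generalized confluence (Geach) condition; its first-order frame correspondent is \forall x \forall y (xRy \to \exists w (y R^2 w \wedge x R^2 w)).
(a): ✓.
(b): fails — aRb but no w with bR²w and aR²w.
(c): fails — mRo but no w with oR²w and mR²w.
(d): fails — w2Rw4 but no w with w4R²w and w2R²w.
Valid on: (a).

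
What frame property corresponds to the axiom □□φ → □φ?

This schema is the C4 axiom.
It corresponds to density: ∀x ∀y (Rxy → ∃z (Rxz ∧ Rzy)).

Density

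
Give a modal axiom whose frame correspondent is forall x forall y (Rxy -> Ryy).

□(□r → r)

A defining formula is □(□r → r) (the T□ axiom).
Suppose □(□r→r) is valid. Take Rxy and set V(r)={w : Ryw}. Then at y, □r holds; since □(□r→r) at x, □r→r at y, so r at y, i.e. Ryy.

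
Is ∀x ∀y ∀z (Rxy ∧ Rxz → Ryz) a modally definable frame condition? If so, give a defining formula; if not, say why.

The condition is the Euclidean property. A defining modal formula is ◇q → □◇q.

Yes — defined by ◇q → □◇q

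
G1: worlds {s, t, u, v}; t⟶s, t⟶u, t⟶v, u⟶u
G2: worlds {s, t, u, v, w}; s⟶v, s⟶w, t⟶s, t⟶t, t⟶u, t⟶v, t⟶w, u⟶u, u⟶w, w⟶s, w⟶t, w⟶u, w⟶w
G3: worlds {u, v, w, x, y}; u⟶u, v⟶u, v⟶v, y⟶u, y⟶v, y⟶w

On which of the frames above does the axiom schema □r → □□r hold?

G1, G3

Frame correspondent (Sahlqvist): ∀x ∀y ∀z (Rxy ∧ Ryz → Rxz) — i.e. transitivity.
G1: holds.
G2: fails — Rwt and Rtv but not Rwv.
G3: holds.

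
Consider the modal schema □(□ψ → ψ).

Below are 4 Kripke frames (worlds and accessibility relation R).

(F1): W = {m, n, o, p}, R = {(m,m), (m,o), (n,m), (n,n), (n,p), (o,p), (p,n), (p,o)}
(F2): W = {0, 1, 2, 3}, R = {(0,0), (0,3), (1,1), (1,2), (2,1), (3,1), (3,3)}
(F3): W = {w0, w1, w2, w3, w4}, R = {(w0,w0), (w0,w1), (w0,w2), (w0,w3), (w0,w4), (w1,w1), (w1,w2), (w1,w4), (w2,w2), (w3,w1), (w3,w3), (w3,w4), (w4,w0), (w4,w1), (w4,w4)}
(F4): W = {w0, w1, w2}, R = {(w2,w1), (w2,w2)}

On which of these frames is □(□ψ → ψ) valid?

This is the axiom for shift-reflexivity; its first-order frame correspondent is ∀x ∀y (Rxy → Ryy).
(F1): fails — Rop but not Rpp.
(F2): fails — R12 but not R22.
(F3): condition met.
(F4): fails — Rw2w1 but not Rw1w1.

(F3)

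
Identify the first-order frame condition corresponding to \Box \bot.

emptiness of R

This schema is the Ver axiom.
It corresponds to emptiness of R: \forall x \forall y \neg Rxy.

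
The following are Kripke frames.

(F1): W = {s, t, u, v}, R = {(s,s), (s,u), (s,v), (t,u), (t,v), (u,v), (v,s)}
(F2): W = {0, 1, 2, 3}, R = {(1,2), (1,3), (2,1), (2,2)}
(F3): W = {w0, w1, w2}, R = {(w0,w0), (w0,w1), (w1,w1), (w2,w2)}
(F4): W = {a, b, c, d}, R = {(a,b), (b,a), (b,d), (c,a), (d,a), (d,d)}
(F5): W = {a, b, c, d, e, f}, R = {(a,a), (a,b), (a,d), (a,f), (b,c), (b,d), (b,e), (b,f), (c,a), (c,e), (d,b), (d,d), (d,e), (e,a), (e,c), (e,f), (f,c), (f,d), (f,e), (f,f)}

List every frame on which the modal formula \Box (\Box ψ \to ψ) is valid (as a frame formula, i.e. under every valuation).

(F3)

The schema corresponds to shift-reflexivity: \forall x \forall y (Rxy \to Ryy).
(F1): fails — Ruv but not Rvv.
(F2): fails — R21 but not R11.
(F3): holds.
(F4): fails — Rab but not Rbb.
(F5): fails — Rab but not Rbb.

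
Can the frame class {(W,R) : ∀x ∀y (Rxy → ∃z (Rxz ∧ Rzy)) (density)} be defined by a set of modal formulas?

The condition is density. A defining modal formula is □□r → □r.

Definable; □□r → □r defines it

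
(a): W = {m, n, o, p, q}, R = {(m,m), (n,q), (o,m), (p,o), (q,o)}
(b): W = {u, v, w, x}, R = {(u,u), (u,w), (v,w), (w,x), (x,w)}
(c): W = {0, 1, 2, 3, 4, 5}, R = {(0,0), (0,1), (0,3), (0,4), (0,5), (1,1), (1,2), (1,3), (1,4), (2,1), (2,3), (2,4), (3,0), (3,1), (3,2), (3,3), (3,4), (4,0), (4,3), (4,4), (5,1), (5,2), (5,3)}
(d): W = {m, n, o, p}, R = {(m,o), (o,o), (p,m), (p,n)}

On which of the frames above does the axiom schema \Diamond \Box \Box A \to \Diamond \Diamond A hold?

This is the axiom for a generalized confluence (Geach) condition; its first-order frame correspondent is \forall x \forall y (xRy \to \exists w (y R^2 w \wedge x R^2 w)).
(a): fails — nRq but no w with qR²w and nR²w.
(b): fails — vRw but no t with wR²t and vR²t.
(c): holds.
(d): fails — pRn but no w with nR²w and pR²w.

(c)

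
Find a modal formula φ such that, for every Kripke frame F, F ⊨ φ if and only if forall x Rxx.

□q → q

A defining formula is □q → q (the T axiom).
Suppose □q→q is valid. At any x set V(q)={w : Rxw}. Then □q holds at x, so q holds at x, i.e. Rxx.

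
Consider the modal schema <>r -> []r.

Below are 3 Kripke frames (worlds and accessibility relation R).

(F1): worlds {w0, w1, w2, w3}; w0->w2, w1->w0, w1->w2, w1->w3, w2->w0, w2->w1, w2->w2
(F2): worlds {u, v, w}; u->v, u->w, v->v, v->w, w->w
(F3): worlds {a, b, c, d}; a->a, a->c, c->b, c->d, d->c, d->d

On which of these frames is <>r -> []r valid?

none

The schema corresponds to partial functionality: forall x forall y forall z (Rxy & Rxz -> y = z).
(F1): fails — w1 sees both w0 and w2.
(F2): fails — u sees both v and w.
(F3): fails — a sees both a and c.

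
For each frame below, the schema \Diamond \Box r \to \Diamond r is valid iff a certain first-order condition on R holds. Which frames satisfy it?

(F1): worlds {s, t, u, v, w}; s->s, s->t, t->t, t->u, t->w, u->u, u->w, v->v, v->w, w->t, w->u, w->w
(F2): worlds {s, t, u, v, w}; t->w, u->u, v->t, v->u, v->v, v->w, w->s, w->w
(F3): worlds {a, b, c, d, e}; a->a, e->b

The schema corresponds to a generalized confluence (Geach) condition: \forall x \forall y (xRy \to \exists w (yRw \wedge xRw)).
(F1): holds.
(F2): fails — wRs but no w* with sRw* and wRw*.
(F3): fails — eRb but no w with bRw and eRw.

(F1)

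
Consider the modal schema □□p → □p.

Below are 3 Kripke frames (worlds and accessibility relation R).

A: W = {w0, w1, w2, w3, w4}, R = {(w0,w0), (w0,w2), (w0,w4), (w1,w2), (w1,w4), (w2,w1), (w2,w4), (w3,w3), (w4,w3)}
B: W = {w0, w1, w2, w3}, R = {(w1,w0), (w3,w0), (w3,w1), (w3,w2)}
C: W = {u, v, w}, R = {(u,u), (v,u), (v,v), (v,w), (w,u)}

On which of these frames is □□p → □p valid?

C

This is the axiom for density; its first-order frame correspondent is ∀x ∀y (Rxy → ∃z (Rxz ∧ Rzy)).
A: fails — Rw1w2 but no z with Rw1z and Rzw2.
B: fails — Rw1w0 but no z with Rw1z and Rzw0.
C: satisfies the condition.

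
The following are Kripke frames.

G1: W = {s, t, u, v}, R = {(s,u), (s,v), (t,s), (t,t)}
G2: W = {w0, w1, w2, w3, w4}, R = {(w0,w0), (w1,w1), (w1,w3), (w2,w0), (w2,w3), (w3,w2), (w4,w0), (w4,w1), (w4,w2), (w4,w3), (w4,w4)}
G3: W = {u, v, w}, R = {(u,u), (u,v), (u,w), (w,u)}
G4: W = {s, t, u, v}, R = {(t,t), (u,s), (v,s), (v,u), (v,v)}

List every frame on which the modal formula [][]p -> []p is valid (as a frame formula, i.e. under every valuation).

The schema corresponds to density: forall x forall y (Rxy -> exists z (Rxz & Rzy)).
G1: fails — Rsu but no z with Rsz and Rzu.
G2: fails — Rw3w2 but no z with Rw3z and Rzw2.
G3: holds.
G4: fails — Rus but no z with Ruz and Rzs.
Valid on: G3.

G3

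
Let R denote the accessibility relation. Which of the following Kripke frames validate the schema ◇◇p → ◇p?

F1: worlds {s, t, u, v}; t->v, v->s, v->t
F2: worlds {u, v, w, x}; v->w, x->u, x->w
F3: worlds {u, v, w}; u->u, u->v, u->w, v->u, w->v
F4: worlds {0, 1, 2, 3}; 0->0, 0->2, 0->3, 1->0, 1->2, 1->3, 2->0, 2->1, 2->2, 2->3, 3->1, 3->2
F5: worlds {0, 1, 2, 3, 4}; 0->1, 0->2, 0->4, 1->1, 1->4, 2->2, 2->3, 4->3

F2

The schema corresponds to transitivity: ∀x ∀y ∀z (Rxy ∧ Ryz → Rxz).
F1: fails — Rvt and Rtv but not Rvv.
F2: holds.
F3: fails — Rvu and Ruv but not Rvv.
F4: fails — R32 and R23 but not R33.
F5: fails — R02 and R23 but not R03.
Valid on: F2.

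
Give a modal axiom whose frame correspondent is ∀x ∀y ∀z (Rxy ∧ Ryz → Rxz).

□s → □□s

The condition is transitivity. The 4 schema □s → □□s defines it.
Suppose □s→□□s is valid. Take Rxy, Ryz and set V(s)={w : Rxw}. Then □s at x, so □□s at x, so □s at y, so s at z, i.e. Rxz.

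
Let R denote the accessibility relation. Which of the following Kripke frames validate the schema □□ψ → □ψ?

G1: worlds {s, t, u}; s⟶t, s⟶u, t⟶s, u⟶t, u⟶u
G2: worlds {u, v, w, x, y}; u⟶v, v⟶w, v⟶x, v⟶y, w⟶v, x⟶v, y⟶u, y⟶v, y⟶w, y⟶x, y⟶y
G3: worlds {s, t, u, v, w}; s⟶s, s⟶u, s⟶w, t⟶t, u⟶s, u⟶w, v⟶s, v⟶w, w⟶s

G3

The schema corresponds to density: ∀x ∀y (Rxy → ∃z (Rxz ∧ Rzy)).
G1: fails — Rts but no z with Rtz and Rzs.
G2: fails — Ruv but no z with Ruz and Rzv.
G3: holds.
Valid on: G3.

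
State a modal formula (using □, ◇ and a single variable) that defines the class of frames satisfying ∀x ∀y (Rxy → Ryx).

This is symmetry; the standard corresponding axiom is B: r → □◇r.
Suppose r→□◇r is valid. Take Rxy and set V(r)={x}. Then r at x, so □◇r at x, so ◇r at y, so some z with Ryz has r; z=x, i.e. Ryx.

r → □◇r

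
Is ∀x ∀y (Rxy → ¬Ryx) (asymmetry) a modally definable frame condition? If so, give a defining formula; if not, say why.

Not modally definable

Any modally definable frame class is closed under surjective bounded morphisms.
The 5-cycle (worlds w0,w1,w2,w3,w4 with w0→w1→w2→w3→w4→w0) is asymmetric. Mapping every world to a single reflexive point • is a surjective bounded morphism, and the reflexive point is not asymmetric (R•• but asymmetry requires ¬R••).
So no modal formula (or set of formulas) defines exactly the asymmetric frames.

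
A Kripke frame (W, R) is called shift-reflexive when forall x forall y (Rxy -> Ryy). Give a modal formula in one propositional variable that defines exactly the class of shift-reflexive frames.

This is shift-reflexivity; the standard corresponding axiom is T□: □(□p → p).
Suppose □(□p→p) is valid. Take Rxy and set V(p)={w : Ryw}. Then at y, □p holds; since □(□p→p) at x, □p→p at y, so p at y, i.e. Ryy.

□(□p → p)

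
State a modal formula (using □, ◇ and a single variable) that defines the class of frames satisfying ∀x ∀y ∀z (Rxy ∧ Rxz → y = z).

This is partial functionality; the standard corresponding axiom is CD: ◇q → □q.
Suppose ◇q→□q is valid. Take Rxy, Rxz and set V(q)={y}. Then ◇q at x, so □q at x, so q at z, i.e. z=y.

◇q → □q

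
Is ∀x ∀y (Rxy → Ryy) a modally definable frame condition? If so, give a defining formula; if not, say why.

Yes: it is shift-reflexivity, defined by the T□ schema □(□r → r).

Yes, by □(□r → r)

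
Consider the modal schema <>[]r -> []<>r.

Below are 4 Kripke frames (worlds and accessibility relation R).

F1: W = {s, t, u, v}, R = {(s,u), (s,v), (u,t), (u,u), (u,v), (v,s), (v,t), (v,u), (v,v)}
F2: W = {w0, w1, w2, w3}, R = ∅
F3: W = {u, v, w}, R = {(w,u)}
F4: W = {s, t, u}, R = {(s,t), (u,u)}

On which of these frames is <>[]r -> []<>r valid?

F2

The schema corresponds to convergence: forall x forall y forall z (Rxy & Rxz -> exists w (Ryw & Rzw)).
F1: fails — Ruv and Rut but v and t have no common successor.
F2: satisfies the condition.
F3: fails — Rwu and Rwu but u and u have no common successor.
F4: fails — Rst and Rst but t and t have no common successor.
Valid on: F2.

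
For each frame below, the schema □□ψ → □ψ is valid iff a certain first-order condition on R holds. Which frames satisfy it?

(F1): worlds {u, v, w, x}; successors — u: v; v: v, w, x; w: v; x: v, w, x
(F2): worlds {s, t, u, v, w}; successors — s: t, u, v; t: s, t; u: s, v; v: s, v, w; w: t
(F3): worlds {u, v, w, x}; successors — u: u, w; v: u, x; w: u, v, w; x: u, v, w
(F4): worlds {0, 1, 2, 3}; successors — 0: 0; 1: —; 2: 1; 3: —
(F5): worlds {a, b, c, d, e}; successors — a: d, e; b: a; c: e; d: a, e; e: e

(F1)

Frame correspondent (Sahlqvist): ∀x ∀y (Rxy → ∃z (Rxz ∧ Rzy)) — i.e. density.
(F1): holds.
(F2): fails — Rsu but no z with Rsz and Rzu.
(F3): fails — Rvx but no z with Rvz and Rzx.
(F4): fails — R21 but no z with R2z and Rz1.
(F5): fails — Rba but no z with Rbz and Rza.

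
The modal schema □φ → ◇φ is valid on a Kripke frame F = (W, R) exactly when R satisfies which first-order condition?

Suppose □φ→◇φ is valid. At any x set V(φ)=W. Then □φ at x, so ◇φ at x, so x has a successor.

Seriality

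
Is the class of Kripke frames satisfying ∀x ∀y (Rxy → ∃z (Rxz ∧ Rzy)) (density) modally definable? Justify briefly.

The condition is density. A defining modal formula is □□q → □q.

Yes, by □□q → □q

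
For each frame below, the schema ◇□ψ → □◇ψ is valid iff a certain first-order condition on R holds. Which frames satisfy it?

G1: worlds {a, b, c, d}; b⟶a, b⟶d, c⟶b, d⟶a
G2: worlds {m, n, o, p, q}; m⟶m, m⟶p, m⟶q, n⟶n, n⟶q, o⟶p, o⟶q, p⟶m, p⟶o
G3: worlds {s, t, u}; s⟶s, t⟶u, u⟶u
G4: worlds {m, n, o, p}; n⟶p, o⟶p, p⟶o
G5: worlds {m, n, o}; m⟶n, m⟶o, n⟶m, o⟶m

The schema corresponds to convergence: ∀x ∀y ∀z (Rxy ∧ Rxz → ∃w (Ryw ∧ Rzw)).
G1: fails — Rba and Rba but a and a have no common successor.
G2: fails — Rmq and Rmq but q and q have no common successor.
G3: satisfies the condition.
G4: satisfies the condition.
G5: satisfies the condition.

G3, G4, G5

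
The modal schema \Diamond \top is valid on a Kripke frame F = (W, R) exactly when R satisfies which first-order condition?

This schema is equivalent to the D axiom □p → ◇p.
It corresponds to seriality: \forall x \exists y Rxy.

seriality: \forall x \exists y Rxy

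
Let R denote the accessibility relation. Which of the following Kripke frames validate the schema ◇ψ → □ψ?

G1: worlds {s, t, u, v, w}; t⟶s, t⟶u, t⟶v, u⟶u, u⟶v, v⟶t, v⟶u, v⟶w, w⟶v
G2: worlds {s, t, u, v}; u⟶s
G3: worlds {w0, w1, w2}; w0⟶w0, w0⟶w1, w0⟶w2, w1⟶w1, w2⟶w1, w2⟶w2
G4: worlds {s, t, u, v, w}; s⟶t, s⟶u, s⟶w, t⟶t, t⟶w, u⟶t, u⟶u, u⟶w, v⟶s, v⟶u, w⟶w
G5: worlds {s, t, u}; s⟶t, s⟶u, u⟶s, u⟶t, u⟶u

G2

The schema corresponds to partial functionality: ∀x ∀y ∀z (Rxy ∧ Rxz → y = z).
G1: fails — t sees both s and u.
G2: ✓.
G3: fails — w0 sees both w0 and w1.
G4: fails — s sees both t and u.
G5: fails — s sees both t and u.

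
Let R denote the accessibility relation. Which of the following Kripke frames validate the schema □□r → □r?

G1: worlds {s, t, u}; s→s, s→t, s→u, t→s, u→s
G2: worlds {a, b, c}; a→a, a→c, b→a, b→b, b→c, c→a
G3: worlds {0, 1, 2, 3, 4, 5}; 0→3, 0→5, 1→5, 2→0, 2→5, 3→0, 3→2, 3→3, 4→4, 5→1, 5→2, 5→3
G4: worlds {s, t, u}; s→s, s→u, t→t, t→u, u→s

This is the axiom for density; its first-order frame correspondent is ∀x ∀y (Rxy → ∃z (Rxz ∧ Rzy)).
G1: holds.
G2: holds.
G3: fails — R20 but no z with R2z and Rz0.
G4: holds.
Valid on: G1, G2, G4.

G1, G2, G4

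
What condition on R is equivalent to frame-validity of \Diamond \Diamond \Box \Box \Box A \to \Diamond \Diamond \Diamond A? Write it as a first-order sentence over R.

\forall x \forall y (x R^2 y \to \exists w (y R^3 w \wedge x R^3 w))

This is a Sahlqvist (Geach-type) schema ◇^2□^3A → □^0◇^3A.
Minimal-valuation argument: fix x; take any y with xR^2y and any z with xR^0z. Set V(A) to the set of worlds R-reachable from y in exactly 3 steps. Then □^3A holds at y, so the antecedent holds at x; validity forces ◇^3A at z, giving a w with zR^3w and yR^3w.
First-order correspondent: \forall x \forall y (x R^2 y \to \exists w (y R^3 w \wedge x R^3 w)).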